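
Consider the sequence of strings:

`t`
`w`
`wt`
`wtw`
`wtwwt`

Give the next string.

From term 3 onward, concatenate the last term with the second-to-last: w·t = wt, wt·w = wtw, …
The next term joins wtwwt and wtw.

wtwwtwtw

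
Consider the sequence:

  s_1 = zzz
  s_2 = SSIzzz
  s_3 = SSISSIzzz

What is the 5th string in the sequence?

Every step adds SSI at the front: s(k+1) = SSI·s(k).
From SSISSIzzz, 2 further steps: SSISSIzzz → SSISSISSIzzz → (answer).

SSISSISSISSIzzz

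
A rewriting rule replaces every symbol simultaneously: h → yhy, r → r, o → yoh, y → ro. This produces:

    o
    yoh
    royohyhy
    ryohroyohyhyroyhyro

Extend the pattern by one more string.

rroyohyhyryohroyohyhyroyhyroryohroyhyroryoh

φ(ryohroyohyhyroyhyro) expands symbol-by-symbol to r ro yoh yhy r yoh ro yoh yhy ro yhy ro r yoh ro yhy ro r yoh; joining the 19 pieces gives the next term.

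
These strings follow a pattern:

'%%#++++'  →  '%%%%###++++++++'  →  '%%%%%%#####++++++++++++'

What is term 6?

The n-th term is 2n %'s then 2n-1 #'s then 4n +'s (n = 1, 2, …).
At n = 6 the blocks have lengths 12, 11, 24.

%%%%%%%%%%%%###########++++++++++++++++++++++++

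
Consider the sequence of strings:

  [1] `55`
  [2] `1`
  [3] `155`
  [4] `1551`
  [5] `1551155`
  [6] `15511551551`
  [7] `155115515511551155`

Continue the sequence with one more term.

15511551551155115515511551551

Each term (from the third on) is the previous term followed by the one before it: term 3 = 1·55 = 155.
The next term joins 155115515511551155 and 15511551551.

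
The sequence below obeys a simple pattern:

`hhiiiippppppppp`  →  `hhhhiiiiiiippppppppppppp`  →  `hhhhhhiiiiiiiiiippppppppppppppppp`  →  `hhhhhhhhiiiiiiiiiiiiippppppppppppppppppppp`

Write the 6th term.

hhhhhhhhhhhhiiiiiiiiiiiiiiiiiiippppppppppppppppppppppppppppp

Reading off run lengths: h runs 2, 4, 6, 8; i runs 4, 7, 10, 13; p runs 9, 13, 17, 21 — each is linear in n, where the shown terms are n = 2, 3, 4, 5.
At n = 7 the blocks have lengths 12, 19, 29.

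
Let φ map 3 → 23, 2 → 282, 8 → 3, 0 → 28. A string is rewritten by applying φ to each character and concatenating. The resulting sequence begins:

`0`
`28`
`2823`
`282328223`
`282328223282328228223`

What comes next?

Applying the rule to each of the 21 symbols of 282328223282328228223 gives the pieces 282 3 282 23 282 3 282 282 23 282 3 282 23 282 3 282 282 3 282 282 23, which concatenate to the answer.

2823282232823282282232823282232823282282328228223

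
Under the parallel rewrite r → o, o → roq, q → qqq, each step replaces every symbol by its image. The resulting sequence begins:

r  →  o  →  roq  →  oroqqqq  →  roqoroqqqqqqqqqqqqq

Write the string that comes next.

Applying the rule to each of the 19 symbols of roqoroqqqqqqqqqqqqq gives the pieces o roq qqq roq o roq qqq qqq qqq qqq qqq qqq qqq qqq qqq qqq qqq qqq qqq, which concatenate to the answer.

oroqqqqroqoroqqqqqqqqqqqqqqqqqqqqqqqqqqqqqqqqqqqqqqqq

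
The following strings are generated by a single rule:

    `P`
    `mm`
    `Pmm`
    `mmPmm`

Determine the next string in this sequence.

Each term (from the third on) is the two preceding terms concatenated in order: term 3 = P·mm = Pmm.
So term 5 is Pmm·mmPmm.

PmmmmPmm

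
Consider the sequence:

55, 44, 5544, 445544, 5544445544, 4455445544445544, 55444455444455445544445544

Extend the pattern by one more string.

From term 3 onward, concatenate the second-to-last term with the last: 55·44 = 5544, 44·5544 = 445544, …
The next term joins 4455445544445544 and 55444455444455445544445544.

445544554444554455444455444455445544445544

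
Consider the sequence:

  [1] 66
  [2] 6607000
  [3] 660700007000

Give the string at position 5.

6607000070000700007000

The strings grow by a fixed suffix 07000 each time.
From 660700007000, 2 further steps: 660700007000 → 66070000700007000 → (answer).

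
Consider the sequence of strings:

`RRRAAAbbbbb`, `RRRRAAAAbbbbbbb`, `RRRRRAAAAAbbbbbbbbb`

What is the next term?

Reading off run lengths: R runs 3, 4, 5; A runs 3, 4, 5; b runs 5, 7, 9 — each is linear in n, where the shown terms are n = 2, 3, 4.
Setting n = 5 gives 6, 6, 11 characters in each block.

RRRRRRAAAAAAbbbbbbbbbbb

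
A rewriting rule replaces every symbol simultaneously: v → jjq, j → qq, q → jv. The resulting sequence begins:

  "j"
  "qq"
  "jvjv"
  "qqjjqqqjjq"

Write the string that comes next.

jvjvqqqqjvjvjvqqqqjv

Apply φ to qqjjqqqjjq symbol by symbol: q→jv, q→jv, j→qq, j→qq, q→jv, q→jv, q→jv, j→qq, j→qq, q→jv; joined: jv jv qq qq jv jv jv qq qq jv.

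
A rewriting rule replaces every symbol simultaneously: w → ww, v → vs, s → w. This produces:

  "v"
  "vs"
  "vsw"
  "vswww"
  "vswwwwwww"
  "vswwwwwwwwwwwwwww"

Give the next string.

Applying the rule to each of the 17 symbols of vswwwwwwwwwwwwwww gives the pieces vs w ww ww ww ww ww ww ww ww ww ww ww ww ww ww ww, which concatenate to the answer.

vswwwwwwwwwwwwwwwwwwwwwwwwwwwwwww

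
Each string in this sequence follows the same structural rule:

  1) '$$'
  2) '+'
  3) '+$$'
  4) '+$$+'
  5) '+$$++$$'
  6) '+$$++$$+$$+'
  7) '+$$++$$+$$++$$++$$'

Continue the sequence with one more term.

+$$++$$+$$++$$++$$+$$++$$+$$+

This is a Fibonacci-style word recurrence s(k) = s(k−1)·s(k−2): e.g. +·$$ = +$$.
Continuing: +$$++$$+$$++$$++$$ · +$$++$$+$$+ gives term 8.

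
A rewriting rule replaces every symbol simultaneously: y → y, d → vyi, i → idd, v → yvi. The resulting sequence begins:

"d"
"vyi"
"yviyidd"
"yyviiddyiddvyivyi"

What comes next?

Rewriting the 17 symbols of yyviiddyiddvyivyi one by one yields y y yvi idd idd vyi vyi y idd vyi vyi yvi y idd yvi y idd; concatenated:

yyyviiddiddvyivyiyiddvyivyiyviyiddyviyidd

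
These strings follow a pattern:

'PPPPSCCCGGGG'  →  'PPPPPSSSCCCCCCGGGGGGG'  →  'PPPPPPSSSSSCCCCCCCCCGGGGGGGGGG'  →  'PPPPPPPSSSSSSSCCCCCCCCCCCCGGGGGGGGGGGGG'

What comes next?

PPPPPPPPSSSSSSSSSCCCCCCCCCCCCCCCGGGGGGGGGGGGGGGG

Each string has the form P^{n+3} S^{2n-1} C^{3n} G^{3n+1} (n = 1, 2, …).
At n = 5 the blocks have lengths 8, 9, 15, 16.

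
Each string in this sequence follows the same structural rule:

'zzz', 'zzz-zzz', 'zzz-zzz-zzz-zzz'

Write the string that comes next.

Each string is two copies of the previous one joined by '-'.
Doubling zzz-zzz-zzz-zzz with '-' between the halves:

zzz-zzz-zzz-zzz-zzz-zzz-zzz-zzz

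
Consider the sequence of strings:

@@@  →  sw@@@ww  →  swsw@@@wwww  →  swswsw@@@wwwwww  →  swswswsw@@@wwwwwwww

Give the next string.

swswswswsw@@@wwwwwwwwww

Every step adds sw to the front and ww to the end of the previous string.
So the next term is sw·swswswsw@@@wwwwwwww·ww.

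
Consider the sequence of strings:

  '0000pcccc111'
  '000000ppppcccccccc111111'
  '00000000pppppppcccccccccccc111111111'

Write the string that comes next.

0000000000ppppppppppcccccccccccccccc111111111111

Each string has the form 0^{2n+2} p^{3n-2} c^{4n} 1^{3n} (n = 1, 2, …).
For the next term, n = 4, so the run lengths are 10, 10, 16, 12.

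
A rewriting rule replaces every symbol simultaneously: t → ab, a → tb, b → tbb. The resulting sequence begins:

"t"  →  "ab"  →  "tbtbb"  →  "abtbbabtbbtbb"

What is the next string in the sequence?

tbtbbabtbbtbbtbtbbabtbbtbbabtbbtbb

Replace each of the 13 characters of abtbbabtbbtbb in place — tb tbb ab tbb tbb tb tbb ab tbb tbb ab tbb tbb — and concatenate.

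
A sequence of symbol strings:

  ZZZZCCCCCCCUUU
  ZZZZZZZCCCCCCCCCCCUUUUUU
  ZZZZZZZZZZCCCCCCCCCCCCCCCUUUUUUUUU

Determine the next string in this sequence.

ZZZZZZZZZZZZZCCCCCCCCCCCCCCCCCCCUUUUUUUUUUUU

The n-th term is 3n+1 Z's then 4n+3 C's then 3n U's (n = 1, 2, …).
At n = 4 the blocks have lengths 13, 19, 12.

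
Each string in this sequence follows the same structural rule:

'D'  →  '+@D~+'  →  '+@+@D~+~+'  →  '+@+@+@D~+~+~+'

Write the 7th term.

Each term wraps the previous one in +@ on the left and ~+ on the right.
From +@+@+@D~+~+~+, 3 further steps: +@+@+@D~+~+~+ → +@+@+@+@D~+~+~+~+ → +@+@+@+@+@D~+~+~+~+~+ → (answer).

+@+@+@+@+@+@D~+~+~+~+~+~+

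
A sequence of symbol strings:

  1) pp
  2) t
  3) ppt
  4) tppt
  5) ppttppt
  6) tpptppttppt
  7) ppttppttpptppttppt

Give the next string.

tpptppttpptppttppttpptppttppt

This is a Fibonacci-style word recurrence s(k) = s(k−2)·s(k−1): e.g. pp·t = ppt.
Continuing: tpptppttppt · ppttppttpptppttppt gives term 8.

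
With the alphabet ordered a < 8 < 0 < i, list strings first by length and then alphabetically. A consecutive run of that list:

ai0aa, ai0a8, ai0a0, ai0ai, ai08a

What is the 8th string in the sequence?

Advancing 3 positions from ai08a through ai08a → ai088 → ai080 reaches term 8.

ai08i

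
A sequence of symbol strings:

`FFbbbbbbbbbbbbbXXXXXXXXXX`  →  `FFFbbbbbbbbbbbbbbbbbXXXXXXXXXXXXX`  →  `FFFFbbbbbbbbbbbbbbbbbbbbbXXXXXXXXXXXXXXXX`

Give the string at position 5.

FFFFFFbbbbbbbbbbbbbbbbbbbbbbbbbbbbbXXXXXXXXXXXXXXXXXXXXXX

Reading off run lengths: F runs 2, 3, 4; b runs 13, 17, 21; X runs 10, 13, 16 — each is linear in n, where the shown terms are n = 3, 4, 5.
For term 5, n = 7, so the run lengths are 6, 29, 22.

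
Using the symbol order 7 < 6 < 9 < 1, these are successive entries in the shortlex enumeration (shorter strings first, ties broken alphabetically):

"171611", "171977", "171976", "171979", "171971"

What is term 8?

171969

Stepping forward 3 times from 171971: 171971 → 171967 → 171966, then the target.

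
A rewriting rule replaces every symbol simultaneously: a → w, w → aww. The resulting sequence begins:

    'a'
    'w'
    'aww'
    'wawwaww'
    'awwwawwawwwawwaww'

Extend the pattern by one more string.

φ(awwwawwawwwawwaww) expands symbol-by-symbol to w aww aww aww w aww aww w aww aww aww w aww aww w aww aww; joining the 17 pieces gives the next term.

wawwawwawwwawwawwwawwawwawwwawwawwwawwaww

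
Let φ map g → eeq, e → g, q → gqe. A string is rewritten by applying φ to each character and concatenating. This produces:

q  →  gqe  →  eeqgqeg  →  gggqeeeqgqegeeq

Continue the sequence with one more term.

φ(gggqeeeqgqegeeq) expands symbol-by-symbol to eeq eeq eeq gqe g g g gqe eeq gqe g eeq g g gqe; joining the 15 pieces gives the next term.

eeqeeqeeqgqeggggqeeeqgqegeeqgggqe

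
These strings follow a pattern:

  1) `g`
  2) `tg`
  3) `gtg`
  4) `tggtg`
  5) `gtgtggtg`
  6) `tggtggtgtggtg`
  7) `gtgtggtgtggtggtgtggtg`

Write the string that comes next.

This is a Fibonacci-style word recurrence s(k) = s(k−2)·s(k−1): e.g. g·tg = gtg.
So term 8 is tggtggtgtggtg·gtgtggtgtggtggtgtggtg.

tggtggtgtggtggtgtggtgtggtggtgtggtg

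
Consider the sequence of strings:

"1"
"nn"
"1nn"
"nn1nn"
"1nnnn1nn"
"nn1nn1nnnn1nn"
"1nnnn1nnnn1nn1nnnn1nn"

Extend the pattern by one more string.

nn1nn1nnnn1nn1nnnn1nnnn1nn1nnnn1nn

Each term (from the third on) is the two preceding terms concatenated in order: term 3 = 1·nn = 1nn.
Continuing: nn1nn1nnnn1nn · 1nnnn1nnnn1nn1nnnn1nn gives term 8.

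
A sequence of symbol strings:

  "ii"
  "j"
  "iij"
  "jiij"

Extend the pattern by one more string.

iijjiij

From term 3 onward, concatenate the second-to-last term with the last: ii·j = iij, j·iij = jiij, …
Continuing: iij · jiij gives term 5.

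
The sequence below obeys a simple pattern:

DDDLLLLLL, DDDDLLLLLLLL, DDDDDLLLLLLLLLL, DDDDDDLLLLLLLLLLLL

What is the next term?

DDDDDDDLLLLLLLLLLLLLL

Each string has the form D^{n+1} L^{2n+2}, where the shown terms are n = 2, 3, 4, 5.
At n = 6 the blocks have lengths 7, 14.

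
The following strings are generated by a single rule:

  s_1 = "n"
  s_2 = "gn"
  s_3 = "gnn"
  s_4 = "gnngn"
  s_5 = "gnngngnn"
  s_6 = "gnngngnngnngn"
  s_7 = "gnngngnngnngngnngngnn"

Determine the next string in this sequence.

gnngngnngnngngnngngnngnngngnngnngn

From term 3 onward, concatenate the last term with the second-to-last: gn·n = gnn, gnn·gn = gnngn, …
The next term joins gnngngnngnngngnngngnn and gnngngnngnngn.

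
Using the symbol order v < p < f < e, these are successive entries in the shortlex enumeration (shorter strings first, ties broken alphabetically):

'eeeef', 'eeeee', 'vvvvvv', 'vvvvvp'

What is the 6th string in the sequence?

vvvvve

Continuing the enumeration 2 steps past vvvvvp: vvvvvp → vvvvvf → (answer).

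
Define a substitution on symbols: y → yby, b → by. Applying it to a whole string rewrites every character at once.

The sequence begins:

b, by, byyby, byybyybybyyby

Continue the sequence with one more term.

Applying the rule to each of the 13 symbols of byybyybybyyby gives the pieces by yby yby by yby yby by yby by yby yby by yby, which concatenate to the answer.

byybyybybyybyybybyybybyybyybybyyby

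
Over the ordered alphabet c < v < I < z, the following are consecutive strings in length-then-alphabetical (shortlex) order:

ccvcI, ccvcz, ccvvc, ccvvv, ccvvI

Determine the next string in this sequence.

Find the rightmost character of ccvvI below z, bump it to the next letter, and reset everything to its right to c.

ccvvz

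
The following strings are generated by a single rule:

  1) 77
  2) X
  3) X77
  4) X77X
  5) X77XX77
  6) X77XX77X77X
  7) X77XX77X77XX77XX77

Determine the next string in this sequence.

From term 3 onward, concatenate the last term with the second-to-last: X·77 = X77, X77·X = X77X, …
Continuing: X77XX77X77XX77XX77 · X77XX77X77X gives term 8.

X77XX77X77XX77XX77X77XX77X77X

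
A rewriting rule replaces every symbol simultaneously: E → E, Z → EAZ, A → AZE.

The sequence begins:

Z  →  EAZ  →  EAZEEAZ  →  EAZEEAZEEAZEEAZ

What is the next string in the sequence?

EAZEEAZEEAZEEAZEEAZEEAZEEAZEEAZ

Applying the rule to each of the 15 symbols of EAZEEAZEEAZEEAZ gives the pieces E AZE EAZ E E AZE EAZ E E AZE EAZ E E AZE EAZ, which concatenate to the answer.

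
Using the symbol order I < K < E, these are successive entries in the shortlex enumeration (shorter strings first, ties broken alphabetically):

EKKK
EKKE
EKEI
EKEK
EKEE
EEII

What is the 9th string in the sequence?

Continuing the enumeration 3 steps past EEII: EEII → EEIK → EEIE → (answer).

EEKI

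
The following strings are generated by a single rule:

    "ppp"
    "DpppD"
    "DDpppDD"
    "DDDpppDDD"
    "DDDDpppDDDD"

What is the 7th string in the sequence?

DDDDDDpppDDDDDD

Each term wraps the previous one in D on the left and D on the right.
From DDDDpppDDDD, 2 further steps: DDDDpppDDDD → DDDDDpppDDDDD → (answer).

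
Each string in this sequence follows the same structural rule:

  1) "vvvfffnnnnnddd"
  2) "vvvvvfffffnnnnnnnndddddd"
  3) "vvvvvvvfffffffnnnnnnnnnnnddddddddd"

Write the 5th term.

Each string has the form v^{2n+1} f^{2n+1} n^{3n+2} d^{3n} (n = 1, 2, …).
For term 5, n = 5, so the run lengths are 11, 11, 17, 15.

vvvvvvvvvvvfffffffffffnnnnnnnnnnnnnnnnnddddddddddddddd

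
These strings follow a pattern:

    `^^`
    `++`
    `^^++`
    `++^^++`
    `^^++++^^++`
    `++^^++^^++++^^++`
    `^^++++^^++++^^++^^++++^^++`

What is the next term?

Each term (from the third on) is the two preceding terms concatenated in order: term 3 = ^^·++ = ^^++.
So term 8 is ++^^++^^++++^^++·^^++++^^++++^^++^^++++^^++.

++^^++^^++++^^++^^++++^^++++^^++^^++++^^++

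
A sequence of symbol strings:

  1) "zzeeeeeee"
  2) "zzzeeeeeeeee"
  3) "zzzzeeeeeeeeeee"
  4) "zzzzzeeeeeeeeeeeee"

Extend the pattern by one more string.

Term n consists of n-1 z's, followed by 2n+1 e's, where the shown terms are n = 3, 4, 5, 6.
At n = 7 the blocks have lengths 6, 15.

zzzzzzeeeeeeeeeeeeeee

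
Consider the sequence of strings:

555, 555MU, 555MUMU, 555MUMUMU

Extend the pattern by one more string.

Every step adds MU to the end: s(k+1) = s(k)·MU.
Applying this once more to 555MUMUMU:

555MUMUMUMU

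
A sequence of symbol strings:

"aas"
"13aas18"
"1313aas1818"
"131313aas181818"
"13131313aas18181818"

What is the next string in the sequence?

Each term wraps the previous one in 13 on the left and 18 on the right.
Applying this once more to 13131313aas18181818:

1313131313aas1818181818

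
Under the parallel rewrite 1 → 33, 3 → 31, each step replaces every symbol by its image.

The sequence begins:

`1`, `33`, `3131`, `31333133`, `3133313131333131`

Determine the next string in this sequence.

31333131313331333133313131333133

Applying the rule to each of the 16 symbols of 3133313131333131 gives the pieces 31 33 31 31 31 33 31 33 31 33 31 31 31 33 31 33, which concatenate to the answer.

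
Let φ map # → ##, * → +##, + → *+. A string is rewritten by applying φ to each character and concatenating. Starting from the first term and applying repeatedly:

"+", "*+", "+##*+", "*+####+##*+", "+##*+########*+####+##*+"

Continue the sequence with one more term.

*+####+##*+################+##*+########*+####+##*+

Applying the rule to each of the 24 symbols of +##*+########*+####+##*+ gives the pieces *+ ## ## +## *+ ## ## ## ## ## ## ## ## +## *+ ## ## ## ## *+ ## ## +## *+, which concatenate to the answer.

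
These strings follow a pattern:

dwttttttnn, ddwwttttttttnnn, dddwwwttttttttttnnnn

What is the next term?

The n-th term is n-1 d's then n-1 w's then 2n+2 t's then n n's, where the shown terms are n = 2, 3, 4.
Setting n = 5 gives 4, 4, 12, 5 characters in each block.

ddddwwwwttttttttttttnnnnn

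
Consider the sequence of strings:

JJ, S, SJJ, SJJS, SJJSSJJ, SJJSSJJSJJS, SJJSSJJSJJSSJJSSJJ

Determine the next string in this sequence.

This is a Fibonacci-style word recurrence s(k) = s(k−1)·s(k−2): e.g. S·JJ = SJJ.
The next term joins SJJSSJJSJJSSJJSSJJ and SJJSSJJSJJS.

SJJSSJJSJJSSJJSSJJSJJSSJJSJJS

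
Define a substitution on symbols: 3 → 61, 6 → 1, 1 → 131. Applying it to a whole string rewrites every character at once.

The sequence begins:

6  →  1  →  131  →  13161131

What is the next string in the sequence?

13161131113113161131

Apply φ to 13161131 symbol by symbol: 1→131, 3→61, 1→131, 6→1, 1→131, 1→131, 3→61, 1→131; joined: 131 61 131 1 131 131 61 131.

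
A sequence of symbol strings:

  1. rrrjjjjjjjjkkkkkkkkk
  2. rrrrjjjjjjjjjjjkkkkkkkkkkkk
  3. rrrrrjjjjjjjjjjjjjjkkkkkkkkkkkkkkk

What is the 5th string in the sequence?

rrrrrrrjjjjjjjjjjjjjjjjjjjjkkkkkkkkkkkkkkkkkkkkk

Term n consists of n r's, followed by 3n-1 j's, followed by 3n k's, where the shown terms are n = 3, 4, 5.
For term 5, n = 7, so the run lengths are 7, 20, 21.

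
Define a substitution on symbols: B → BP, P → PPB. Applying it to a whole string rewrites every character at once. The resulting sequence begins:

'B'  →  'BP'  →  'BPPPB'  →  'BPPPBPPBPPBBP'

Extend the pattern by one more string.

Replace each of the 13 characters of BPPPBPPBPPBBP in place — BP PPB PPB PPB BP PPB PPB BP PPB PPB BP BP PPB — and concatenate.

BPPPBPPBPPBBPPPBPPBBPPPBPPBBPBPPPB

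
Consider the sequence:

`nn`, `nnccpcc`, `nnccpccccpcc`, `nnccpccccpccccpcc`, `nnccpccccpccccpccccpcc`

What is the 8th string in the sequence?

Every step adds ccpcc to the end: s(k+1) = s(k)·ccpcc.
From nnccpccccpccccpccccpcc, 3 further steps: nnccpccccpccccpccccpcc → nnccpccccpccccpccccpccccpcc → nnccpccccpccccpccccpccccpccccpcc → (answer).

nnccpccccpccccpccccpccccpccccpccccpcc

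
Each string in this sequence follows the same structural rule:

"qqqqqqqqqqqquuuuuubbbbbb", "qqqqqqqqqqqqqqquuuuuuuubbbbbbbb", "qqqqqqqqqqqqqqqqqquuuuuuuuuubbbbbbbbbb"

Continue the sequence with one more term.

qqqqqqqqqqqqqqqqqqqqquuuuuuuuuuuubbbbbbbbbbbb

Term n consists of 3n+3 q's, followed by 2n u's, followed by 2n b's, where the shown terms are n = 3, 4, 5.
For the next term, n = 6, so the run lengths are 21, 12, 12.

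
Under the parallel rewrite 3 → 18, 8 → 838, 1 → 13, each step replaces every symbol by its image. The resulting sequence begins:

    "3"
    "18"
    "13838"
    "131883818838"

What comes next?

Rewriting each symbol of 131883818838: 1→13, 3→18, 1→13, 8→838, 8→838, 3→18, 8→838, 1→13, 8→838, 8→838, 3→18, 8→838, which concatenates to 13 18 13 838 838 18 838 13 838 838 18 838.

131813838838188381383883818838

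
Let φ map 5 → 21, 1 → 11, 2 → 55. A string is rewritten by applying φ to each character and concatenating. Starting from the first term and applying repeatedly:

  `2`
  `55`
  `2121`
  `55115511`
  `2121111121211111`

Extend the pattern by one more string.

Applying the rule to each of the 16 symbols of 2121111121211111 gives the pieces 55 11 55 11 11 11 11 11 55 11 55 11 11 11 11 11, which concatenate to the answer.

55115511111111115511551111111111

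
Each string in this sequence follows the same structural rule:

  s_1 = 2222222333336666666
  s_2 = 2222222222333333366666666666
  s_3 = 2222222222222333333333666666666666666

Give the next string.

Each string has the form 2^{3n+1} 3^{2n+1} 6^{4n-1}, where the shown terms are n = 2, 3, 4.
Setting n = 5 gives 16, 11, 19 characters in each block.

2222222222222222333333333336666666666666666666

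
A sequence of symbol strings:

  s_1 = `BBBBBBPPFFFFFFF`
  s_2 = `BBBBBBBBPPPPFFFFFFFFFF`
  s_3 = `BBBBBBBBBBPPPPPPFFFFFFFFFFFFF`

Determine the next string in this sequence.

BBBBBBBBBBBBPPPPPPPPFFFFFFFFFFFFFFFF

Term n consists of 2n+2 B's, followed by 2n-2 P's, followed by 3n+1 F's, where the shown terms are n = 2, 3, 4.
Setting n = 5 gives 12, 8, 16 characters in each block.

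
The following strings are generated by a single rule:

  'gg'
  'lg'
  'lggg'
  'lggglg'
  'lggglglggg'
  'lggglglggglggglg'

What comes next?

lggglglggglggglglggglglggg

From term 3 onward, concatenate the last term with the second-to-last: lg·gg = lggg, lggg·lg = lggglg, …
So term 7 is lggglglggglggglg·lggglglggg.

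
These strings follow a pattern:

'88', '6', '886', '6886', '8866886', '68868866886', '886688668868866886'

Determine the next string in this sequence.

From term 3 onward, concatenate the second-to-last term with the last: 88·6 = 886, 6·886 = 6886, …
So term 8 is 68868866886·886688668868866886.

68868866886886688668868866886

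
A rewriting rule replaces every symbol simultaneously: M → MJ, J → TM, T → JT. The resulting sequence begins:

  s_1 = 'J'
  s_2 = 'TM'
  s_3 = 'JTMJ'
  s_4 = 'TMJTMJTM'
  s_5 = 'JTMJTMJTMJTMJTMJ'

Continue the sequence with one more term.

TMJTMJTMJTMJTMJTMJTMJTMJTMJTMJTM

φ(JTMJTMJTMJTMJTMJ) expands symbol-by-symbol to TM JT MJ TM JT MJ TM JT MJ TM JT MJ TM JT MJ TM; joining the 16 pieces gives the next term.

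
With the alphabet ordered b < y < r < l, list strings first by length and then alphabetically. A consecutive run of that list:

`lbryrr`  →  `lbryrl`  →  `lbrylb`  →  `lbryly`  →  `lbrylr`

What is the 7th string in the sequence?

Continuing the enumeration 2 steps past lbrylr: lbrylr → lbryll → (answer).

lbrrbb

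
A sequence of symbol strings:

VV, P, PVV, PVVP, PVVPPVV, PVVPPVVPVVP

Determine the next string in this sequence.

Each term (from the third on) is the previous term followed by the one before it: term 3 = P·VV = PVV.
So term 7 is PVVPPVVPVVP·PVVPPVV.

PVVPPVVPVVPPVVPPVV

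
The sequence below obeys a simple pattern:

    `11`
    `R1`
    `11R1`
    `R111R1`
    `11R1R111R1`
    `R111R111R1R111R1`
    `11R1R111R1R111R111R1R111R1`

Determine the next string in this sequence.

This is a Fibonacci-style word recurrence s(k) = s(k−2)·s(k−1): e.g. 11·R1 = 11R1.
The next term joins R111R111R1R111R1 and 11R1R111R1R111R111R1R111R1.

R111R111R1R111R111R1R111R1R111R111R1R111R1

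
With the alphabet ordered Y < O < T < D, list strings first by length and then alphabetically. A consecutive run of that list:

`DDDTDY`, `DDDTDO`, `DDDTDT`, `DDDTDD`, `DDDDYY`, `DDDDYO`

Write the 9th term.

DDDDOY

Continuing the enumeration 3 steps past DDDDYO: DDDDYO → DDDDYT → DDDDYD → (answer).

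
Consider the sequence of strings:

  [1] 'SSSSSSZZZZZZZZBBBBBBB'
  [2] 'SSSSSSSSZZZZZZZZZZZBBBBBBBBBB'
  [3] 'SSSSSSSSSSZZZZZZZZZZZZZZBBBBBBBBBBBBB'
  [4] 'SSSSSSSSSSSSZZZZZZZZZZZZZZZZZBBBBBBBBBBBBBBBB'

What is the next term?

SSSSSSSSSSSSSSZZZZZZZZZZZZZZZZZZZZBBBBBBBBBBBBBBBBBBB

The n-th term is 2n+2 S's then 3n+2 Z's then 3n+1 B's, where the shown terms are n = 2, 3, 4, 5.
At n = 6 the blocks have lengths 14, 20, 19.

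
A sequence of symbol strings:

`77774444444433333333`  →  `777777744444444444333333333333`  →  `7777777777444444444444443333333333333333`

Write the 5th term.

Each string has the form 7^{3n-2} 4^{3n+2} 3^{4n}, where the shown terms are n = 2, 3, 4.
Setting n = 6 gives 16, 20, 24 characters in each block.

777777777777777744444444444444444444333333333333333333333333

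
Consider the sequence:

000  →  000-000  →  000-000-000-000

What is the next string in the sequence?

Each string is two copies of the previous one joined by '-'.
Doubling 000-000-000-000 with '-' between the halves:

000-000-000-000-000-000-000-000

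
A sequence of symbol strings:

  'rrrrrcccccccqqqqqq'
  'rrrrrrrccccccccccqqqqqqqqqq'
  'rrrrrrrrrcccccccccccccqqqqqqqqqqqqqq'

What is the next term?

Each string has the form r^{2n+1} c^{3n+1} q^{4n-2}, where the shown terms are n = 2, 3, 4.
At n = 5 the blocks have lengths 11, 16, 18.

rrrrrrrrrrrccccccccccccccccqqqqqqqqqqqqqqqqqq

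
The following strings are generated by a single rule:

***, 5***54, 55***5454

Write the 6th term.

Every step adds 5 to the front and 54 to the end of the previous string.
From 55***5454, 3 further steps: 55***5454 → 555***545454 → 5555***54545454 → (answer).

55555***5454545454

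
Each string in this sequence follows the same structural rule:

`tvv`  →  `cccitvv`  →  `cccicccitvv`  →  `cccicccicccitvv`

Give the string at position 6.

cccicccicccicccicccitvv

Every step adds ccci at the front: s(k+1) = ccci·s(k).
From cccicccicccitvv, 2 further steps: cccicccicccitvv → cccicccicccicccitvv → (answer).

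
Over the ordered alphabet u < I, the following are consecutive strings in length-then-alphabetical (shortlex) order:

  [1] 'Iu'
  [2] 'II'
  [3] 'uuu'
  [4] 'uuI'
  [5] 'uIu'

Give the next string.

uII

The successor of uIu increments the rightmost position that isn't already I and resets every position after it to u.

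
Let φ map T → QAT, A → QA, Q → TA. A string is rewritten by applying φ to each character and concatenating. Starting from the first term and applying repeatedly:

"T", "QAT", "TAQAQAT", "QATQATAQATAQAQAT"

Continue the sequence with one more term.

Replace each of the 16 characters of QATQATAQATAQAQAT in place — TA QA QAT TA QA QAT QA TA QA QAT QA TA QA TA QA QAT — and concatenate.

TAQAQATTAQAQATQATAQAQATQATAQATAQAQAT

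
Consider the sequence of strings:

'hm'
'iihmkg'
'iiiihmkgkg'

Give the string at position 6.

iiiiiiiiiihmkgkgkgkgkg

Each term wraps the previous one in ii on the left and kg on the right.
From iiiihmkgkg, 3 further steps: iiiihmkgkg → iiiiiihmkgkgkg → iiiiiiiihmkgkgkgkg → (answer).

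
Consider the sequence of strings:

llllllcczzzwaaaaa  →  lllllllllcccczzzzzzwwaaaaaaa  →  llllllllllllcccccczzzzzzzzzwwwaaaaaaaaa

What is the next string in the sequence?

lllllllllllllllcccccccczzzzzzzzzzzzwwwwaaaaaaaaaaa

Reading off run lengths: l runs 6, 9, 12; c runs 2, 4, 6; z runs 3, 6, 9; w runs 1, 2, 3; a runs 5, 7, 9 — each is linear in n (n = 1, 2, …).
Setting n = 4 gives 15, 8, 12, 4, 11 characters in each block.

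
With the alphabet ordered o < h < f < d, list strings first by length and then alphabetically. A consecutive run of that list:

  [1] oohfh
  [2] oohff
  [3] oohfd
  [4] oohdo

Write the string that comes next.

oohdh

Treat oohdo as a base-4 numeral over the given alphabet and add one, carrying through any trailing d's.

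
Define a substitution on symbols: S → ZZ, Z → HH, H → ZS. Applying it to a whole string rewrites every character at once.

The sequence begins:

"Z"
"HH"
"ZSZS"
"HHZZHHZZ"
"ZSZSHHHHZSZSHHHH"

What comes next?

φ(ZSZSHHHHZSZSHHHH) expands symbol-by-symbol to HH ZZ HH ZZ ZS ZS ZS ZS HH ZZ HH ZZ ZS ZS ZS ZS; joining the 16 pieces gives the next term.

HHZZHHZZZSZSZSZSHHZZHHZZZSZSZSZS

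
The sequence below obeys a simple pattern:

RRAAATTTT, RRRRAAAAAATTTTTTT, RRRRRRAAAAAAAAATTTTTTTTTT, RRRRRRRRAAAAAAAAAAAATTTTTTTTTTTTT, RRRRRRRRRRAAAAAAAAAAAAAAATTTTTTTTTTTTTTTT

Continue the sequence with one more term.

RRRRRRRRRRRRAAAAAAAAAAAAAAAAAATTTTTTTTTTTTTTTTTTT

Term n consists of 2n R's, followed by 3n A's, followed by 3n+1 T's (n = 1, 2, …).
For the next term, n = 6, so the run lengths are 12, 18, 19.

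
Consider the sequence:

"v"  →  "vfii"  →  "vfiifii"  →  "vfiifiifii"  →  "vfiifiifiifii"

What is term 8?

Every step adds fii to the end: s(k+1) = s(k)·fii.
From vfiifiifiifii, 3 further steps: vfiifiifiifii → vfiifiifiifiifii → vfiifiifiifiifiifii → (answer).

vfiifiifiifiifiifiifii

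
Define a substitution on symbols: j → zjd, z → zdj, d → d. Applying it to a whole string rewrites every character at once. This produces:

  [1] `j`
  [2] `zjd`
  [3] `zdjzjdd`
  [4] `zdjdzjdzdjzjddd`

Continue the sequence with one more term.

zdjdzjddzdjzjddzdjdzjdzdjzjdddd

Replace each of the 15 characters of zdjdzjdzdjzjddd in place — zdj d zjd d zdj zjd d zdj d zjd zdj zjd d d d — and concatenate.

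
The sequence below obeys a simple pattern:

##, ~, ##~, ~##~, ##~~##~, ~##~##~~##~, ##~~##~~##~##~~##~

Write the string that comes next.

From term 3 onward, concatenate the second-to-last term with the last: ##·~ = ##~, ~·##~ = ~##~, …
Continuing: ~##~##~~##~ · ##~~##~~##~##~~##~ gives term 8.

~##~##~~##~##~~##~~##~##~~##~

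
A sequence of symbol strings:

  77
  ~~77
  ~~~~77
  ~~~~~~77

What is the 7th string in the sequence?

Every step adds ~~ at the front: s(k+1) = ~~·s(k).
From ~~~~~~77, 3 further steps: ~~~~~~77 → ~~~~~~~~77 → ~~~~~~~~~~77 → (answer).

~~~~~~~~~~~~77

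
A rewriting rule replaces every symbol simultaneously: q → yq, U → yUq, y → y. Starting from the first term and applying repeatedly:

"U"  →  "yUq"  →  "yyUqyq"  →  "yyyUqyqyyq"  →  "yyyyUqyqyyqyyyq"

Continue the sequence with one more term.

Replace each of the 15 characters of yyyyUqyqyyqyyyq in place — y y y y yUq yq y yq y y yq y y y yq — and concatenate.

yyyyyUqyqyyqyyyqyyyyq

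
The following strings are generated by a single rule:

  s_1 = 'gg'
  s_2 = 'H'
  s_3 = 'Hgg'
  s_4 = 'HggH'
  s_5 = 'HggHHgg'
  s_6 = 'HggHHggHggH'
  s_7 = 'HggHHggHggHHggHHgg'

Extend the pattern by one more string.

This is a Fibonacci-style word recurrence s(k) = s(k−1)·s(k−2): e.g. H·gg = Hgg.
The next term joins HggHHggHggHHggHHgg and HggHHggHggH.

HggHHggHggHHggHHggHggHHggHggH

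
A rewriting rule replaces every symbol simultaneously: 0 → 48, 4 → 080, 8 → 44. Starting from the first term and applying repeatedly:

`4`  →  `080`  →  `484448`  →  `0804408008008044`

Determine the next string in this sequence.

Applying the rule to each of the 16 symbols of 0804408008008044 gives the pieces 48 44 48 080 080 48 44 48 48 44 48 48 44 48 080 080, which concatenate to the answer.

484448080080484448484448484448080080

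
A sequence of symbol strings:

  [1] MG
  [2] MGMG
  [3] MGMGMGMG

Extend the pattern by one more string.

Each string is two copies of the previous one concatenated.
Doubling MGMGMGMG:

MGMGMGMGMGMGMGMG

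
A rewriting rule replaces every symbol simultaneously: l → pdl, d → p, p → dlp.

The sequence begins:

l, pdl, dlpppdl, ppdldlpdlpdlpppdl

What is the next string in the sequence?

dlpdlpppdlppdldlpppdldlpppdldlpdlpdlpppdl

Applying the rule to each of the 17 symbols of ppdldlpdlpdlpppdl gives the pieces dlp dlp p pdl p pdl dlp p pdl dlp p pdl dlp dlp dlp p pdl, which concatenate to the answer.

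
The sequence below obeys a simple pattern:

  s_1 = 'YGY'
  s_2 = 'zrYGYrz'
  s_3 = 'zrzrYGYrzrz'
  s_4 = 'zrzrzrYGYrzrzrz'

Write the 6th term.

zrzrzrzrzrYGYrzrzrzrzrz

Each term wraps the previous one in zr on the left and rz on the right.
From zrzrzrYGYrzrzrz, 2 further steps: zrzrzrYGYrzrzrz → zrzrzrzrYGYrzrzrzrz → (answer).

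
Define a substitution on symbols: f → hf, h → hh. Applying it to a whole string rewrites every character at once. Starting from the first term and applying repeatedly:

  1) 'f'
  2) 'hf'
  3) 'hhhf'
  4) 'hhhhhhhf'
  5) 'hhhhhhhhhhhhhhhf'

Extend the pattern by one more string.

Rewriting the 16 symbols of hhhhhhhhhhhhhhhf one by one yields hh hh hh hh hh hh hh hh hh hh hh hh hh hh hh hf; concatenated:

hhhhhhhhhhhhhhhhhhhhhhhhhhhhhhhf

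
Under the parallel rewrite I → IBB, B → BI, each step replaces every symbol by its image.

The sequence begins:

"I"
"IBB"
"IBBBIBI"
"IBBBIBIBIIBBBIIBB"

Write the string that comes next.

IBBBIBIBIIBBBIIBBBIIBBIBBBIBIBIIBBIBBBIBI

Replace each of the 17 characters of IBBBIBIBIIBBBIIBB in place — IBB BI BI BI IBB BI IBB BI IBB IBB BI BI BI IBB IBB BI BI — and concatenate.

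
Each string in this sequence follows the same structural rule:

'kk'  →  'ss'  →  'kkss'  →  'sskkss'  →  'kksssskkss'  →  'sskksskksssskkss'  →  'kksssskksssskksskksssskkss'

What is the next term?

This is a Fibonacci-style word recurrence s(k) = s(k−2)·s(k−1): e.g. kk·ss = kkss.
Continuing: sskksskksssskkss · kksssskksssskksskksssskkss gives term 8.

sskksskksssskksskksssskksssskksskksssskkss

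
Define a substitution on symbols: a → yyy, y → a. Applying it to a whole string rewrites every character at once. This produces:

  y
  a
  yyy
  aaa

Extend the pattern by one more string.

yyyyyyyyy

Expanding aaa: a→yyy, a→yyy, a→yyy. Concatenated: yyy yyy yyy.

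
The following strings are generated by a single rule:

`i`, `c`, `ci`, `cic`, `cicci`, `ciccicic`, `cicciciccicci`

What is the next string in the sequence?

Each term (from the third on) is the previous term followed by the one before it: term 3 = c·i = ci.
The next term joins cicciciccicci and ciccicic.

cicciciccicciciccicic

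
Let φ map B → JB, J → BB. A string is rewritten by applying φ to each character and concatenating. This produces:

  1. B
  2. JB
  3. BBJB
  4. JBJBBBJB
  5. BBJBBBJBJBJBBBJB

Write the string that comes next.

φ(BBJBBBJBJBJBBBJB) expands symbol-by-symbol to JB JB BB JB JB JB BB JB BB JB BB JB JB JB BB JB; joining the 16 pieces gives the next term.

JBJBBBJBJBJBBBJBBBJBBBJBJBJBBBJB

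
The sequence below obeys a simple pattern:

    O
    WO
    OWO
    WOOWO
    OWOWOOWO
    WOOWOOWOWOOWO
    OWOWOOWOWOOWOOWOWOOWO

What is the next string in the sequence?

Each term (from the third on) is the two preceding terms concatenated in order: term 3 = O·WO = OWO.
The next term joins WOOWOOWOWOOWO and OWOWOOWOWOOWOOWOWOOWO.

WOOWOOWOWOOWOOWOWOOWOWOOWOOWOWOOWO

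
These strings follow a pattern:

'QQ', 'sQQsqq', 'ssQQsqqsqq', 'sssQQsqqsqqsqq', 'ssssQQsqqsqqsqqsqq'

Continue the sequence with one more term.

s(k+1) = s·s(k)·sqq, so each term gains s as a prefix and sqq as a suffix.
Applying this once more to ssssQQsqqsqqsqqsqq:

sssssQQsqqsqqsqqsqqsqq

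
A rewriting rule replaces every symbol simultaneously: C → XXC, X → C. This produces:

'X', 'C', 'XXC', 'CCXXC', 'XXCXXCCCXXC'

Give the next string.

CCXXCCCXXCXXCXXCCCXXC

Expanding XXCXXCCCXXC: X→C, X→C, C→XXC, X→C, X→C, C→XXC, C→XXC, C→XXC, X→C, X→C, C→XXC. Concatenated: C C XXC C C XXC XXC XXC C C XXC.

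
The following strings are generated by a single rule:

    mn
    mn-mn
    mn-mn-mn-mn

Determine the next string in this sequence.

s(k+1) = s(k)·-·s(k) — each term doubles the last with '-' between the halves.
Doubling mn-mn-mn-mn with '-' between the halves:

mn-mn-mn-mn-mn-mn-mn-mn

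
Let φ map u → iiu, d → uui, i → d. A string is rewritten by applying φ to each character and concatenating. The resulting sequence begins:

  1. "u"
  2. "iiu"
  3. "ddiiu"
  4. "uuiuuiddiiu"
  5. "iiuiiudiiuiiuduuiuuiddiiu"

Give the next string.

ddiiuddiiuuuiddiiuddiiuuuiiiuiiudiiuiiuduuiuuiddiiu

φ(iiuiiudiiuiiuduuiuuiddiiu) expands symbol-by-symbol to d d iiu d d iiu uui d d iiu d d iiu uui iiu iiu d iiu iiu d uui uui d d iiu; joining the 25 pieces gives the next term.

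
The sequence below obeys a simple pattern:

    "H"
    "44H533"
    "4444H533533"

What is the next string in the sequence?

Every step adds 44 to the front and 533 to the end of the previous string.
Applying this once more to 4444H533533:

444444H533533533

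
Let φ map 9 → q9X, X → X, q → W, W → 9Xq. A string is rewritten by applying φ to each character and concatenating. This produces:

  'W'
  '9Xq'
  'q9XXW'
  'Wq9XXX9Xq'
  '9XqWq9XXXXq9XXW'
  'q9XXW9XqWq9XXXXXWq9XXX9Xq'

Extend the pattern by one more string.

Applying the rule to each of the 25 symbols of q9XXW9XqWq9XXXXXWq9XXX9Xq gives the pieces W q9X X X 9Xq q9X X W 9Xq W q9X X X X X X 9Xq W q9X X X X q9X X W, which concatenate to the answer.

Wq9XXX9Xqq9XXW9XqWq9XXXXXX9XqWq9XXXXq9XXW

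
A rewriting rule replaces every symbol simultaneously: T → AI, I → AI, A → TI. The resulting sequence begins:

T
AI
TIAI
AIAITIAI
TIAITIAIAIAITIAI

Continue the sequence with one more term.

φ(TIAITIAIAIAITIAI) expands symbol-by-symbol to AI AI TI AI AI AI TI AI TI AI TI AI AI AI TI AI; joining the 16 pieces gives the next term.

AIAITIAIAIAITIAITIAITIAIAIAITIAI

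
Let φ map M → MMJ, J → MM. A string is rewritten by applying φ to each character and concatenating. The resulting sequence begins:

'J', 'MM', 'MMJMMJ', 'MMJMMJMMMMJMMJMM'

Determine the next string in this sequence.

MMJMMJMMMMJMMJMMMMJMMJMMJMMJMMMMJMMJMMMMJMMJ

Replace each of the 16 characters of MMJMMJMMMMJMMJMM in place — MMJ MMJ MM MMJ MMJ MM MMJ MMJ MMJ MMJ MM MMJ MMJ MM MMJ MMJ — and concatenate.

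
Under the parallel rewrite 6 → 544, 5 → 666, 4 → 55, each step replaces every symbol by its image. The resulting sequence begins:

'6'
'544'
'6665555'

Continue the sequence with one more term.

544544544666666666666

Rewriting each symbol of 6665555: 6→544, 6→544, 6→544, 5→666, 5→666, 5→666, 5→666, which concatenates to 544 544 544 666 666 666 666.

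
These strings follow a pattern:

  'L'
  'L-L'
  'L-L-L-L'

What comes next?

L-L-L-L-L-L-L-L

Each string is two copies of the previous one joined by '-'.
One more doubling of L-L-L-L gives the answer.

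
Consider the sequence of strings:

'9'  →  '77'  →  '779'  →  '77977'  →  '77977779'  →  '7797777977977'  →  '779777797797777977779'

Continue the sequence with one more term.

This is a Fibonacci-style word recurrence s(k) = s(k−1)·s(k−2): e.g. 77·9 = 779.
The next term joins 779777797797777977779 and 7797777977977.

7797777977977779777797797777977977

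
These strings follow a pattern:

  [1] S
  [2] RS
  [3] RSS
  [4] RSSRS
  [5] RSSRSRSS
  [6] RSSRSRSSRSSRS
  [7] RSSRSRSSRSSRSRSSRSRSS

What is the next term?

RSSRSRSSRSSRSRSSRSRSSRSSRSRSSRSSRS

This is a Fibonacci-style word recurrence s(k) = s(k−1)·s(k−2): e.g. RS·S = RSS.
So term 8 is RSSRSRSSRSSRSRSSRSRSS·RSSRSRSSRSSRS.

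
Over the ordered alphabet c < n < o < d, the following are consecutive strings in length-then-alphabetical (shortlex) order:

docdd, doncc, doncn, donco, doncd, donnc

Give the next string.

donnn

Treat donnc as a base-4 numeral over the given alphabet and add one, carrying through any trailing d's.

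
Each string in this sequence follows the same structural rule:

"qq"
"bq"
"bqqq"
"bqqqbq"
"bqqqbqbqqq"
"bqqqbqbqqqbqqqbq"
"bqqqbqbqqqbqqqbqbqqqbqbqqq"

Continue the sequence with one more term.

This is a Fibonacci-style word recurrence s(k) = s(k−1)·s(k−2): e.g. bq·qq = bqqq.
So term 8 is bqqqbqbqqqbqqqbqbqqqbqbqqq·bqqqbqbqqqbqqqbq.

bqqqbqbqqqbqqqbqbqqqbqbqqqbqqqbqbqqqbqqqbq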